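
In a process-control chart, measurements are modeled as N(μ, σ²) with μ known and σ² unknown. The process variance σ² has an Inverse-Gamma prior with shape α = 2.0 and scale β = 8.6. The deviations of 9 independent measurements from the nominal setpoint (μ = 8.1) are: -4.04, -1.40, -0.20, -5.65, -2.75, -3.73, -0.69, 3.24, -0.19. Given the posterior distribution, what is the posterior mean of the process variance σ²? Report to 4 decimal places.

9.0845

With known mean μ and an Inverse-Gamma(α, β) prior on σ², the Normal likelihood is conjugate: posterior is Inv-Gamma(α + n/2, β + Σ(xᵢ−μ)²/2).
Σ(xᵢ−μ)² = (-4.04)² + (-1.40)² + (-0.20)² + (-5.65)² + (-2.75)² + (-3.73)² + (-0.69)² + (3.24)² + (-0.19)² = 82.7293.
Posterior: Inv-Gamma(2.0 + 9/2, 8.6 + 82.7293/2) = Inv-Gamma(6.50, 49.96465).
E[σ²|data] = β/(α−1) = 49.96465/5.50 = 9.0845.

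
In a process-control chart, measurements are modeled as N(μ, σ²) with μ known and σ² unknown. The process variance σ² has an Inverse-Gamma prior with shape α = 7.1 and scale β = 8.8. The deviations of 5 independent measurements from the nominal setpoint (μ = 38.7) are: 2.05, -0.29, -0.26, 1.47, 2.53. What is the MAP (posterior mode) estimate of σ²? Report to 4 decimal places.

1.4394

With known mean μ and an Inverse-Gamma(α, β) prior on σ², the Normal likelihood is conjugate: posterior is Inv-Gamma(α + n/2, β + Σ(xᵢ−μ)²/2).
Σ(xᵢ−μ)² = (2.05)² + (-0.29)² + (-0.26)² + (1.47)² + (2.53)² = 12.9160.
Posterior: Inv-Gamma(7.1 + 5/2, 8.8 + 12.9160/2) = Inv-Gamma(9.60, 15.25800).
Mode = β/(α+1) = 15.25800/10.60 = 1.4394.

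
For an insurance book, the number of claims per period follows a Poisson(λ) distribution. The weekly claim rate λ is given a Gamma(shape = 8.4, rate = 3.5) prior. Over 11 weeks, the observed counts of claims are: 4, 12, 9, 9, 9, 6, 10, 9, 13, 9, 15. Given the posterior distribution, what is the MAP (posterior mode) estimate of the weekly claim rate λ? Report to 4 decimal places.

7.7517

With a Gamma(shape α, rate β) prior, the Poisson likelihood is conjugate: the posterior is Gamma(α + ΣXᵢ, β + n).
Sum of counts S = 105 over n = 11 weeks.
Posterior: Gamma(α+S, β+n) = Gamma(8.4+105, 3.5+11) = Gamma(113.4, 14.5).
Mode of Gamma(α,β) for α≥1 is (α−1)/β = 112.4/14.5 = 7.7517.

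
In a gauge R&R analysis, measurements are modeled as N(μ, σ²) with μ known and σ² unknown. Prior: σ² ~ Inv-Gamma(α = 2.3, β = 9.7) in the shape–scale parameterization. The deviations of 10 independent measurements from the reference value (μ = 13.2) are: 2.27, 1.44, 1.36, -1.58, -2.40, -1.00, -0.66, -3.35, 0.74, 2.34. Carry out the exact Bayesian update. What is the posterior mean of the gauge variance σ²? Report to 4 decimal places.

4.3979

With known mean μ and an Inverse-Gamma(α, β) prior on σ², the Normal likelihood is conjugate: posterior is Inv-Gamma(α + n/2, β + Σ(xᵢ−μ)²/2).
Σ(xᵢ−μ)² = (2.27)² + (1.44)² + (1.36)² + (-1.58)² + (-2.40)² + (-1.00)² + (-0.66)² + (-3.35)² + (0.74)² + (2.34)² = 36.0138.
Posterior: Inv-Gamma(2.3 + 10/2, 9.7 + 36.0138/2) = Inv-Gamma(7.30, 27.70690).
E[σ²|data] = β/(α−1) = 27.70690/6.30 = 4.3979.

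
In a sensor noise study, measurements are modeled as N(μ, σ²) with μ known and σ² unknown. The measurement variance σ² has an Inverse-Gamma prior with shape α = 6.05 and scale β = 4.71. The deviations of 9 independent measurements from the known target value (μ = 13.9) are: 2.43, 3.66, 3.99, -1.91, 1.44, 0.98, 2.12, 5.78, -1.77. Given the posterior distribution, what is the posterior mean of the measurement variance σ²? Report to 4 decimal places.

4.8355

With known mean μ and an Inverse-Gamma(α, β) prior on σ², the Normal likelihood is conjugate: posterior is Inv-Gamma(α + n/2, β + Σ(xᵢ−μ)²/2).
Σ(xᵢ−μ)² = (2.43)² + (3.66)² + (3.99)² + (-1.91)² + (1.44)² + (0.98)² + (2.12)² + (5.78)² + (-1.77)² = 82.9384.
Posterior: Inv-Gamma(6.05 + 9/2, 4.71 + 82.9384/2) = Inv-Gamma(10.55, 46.17920).
E[σ²|data] = β/(α−1) = 46.17920/9.55 = 4.8355.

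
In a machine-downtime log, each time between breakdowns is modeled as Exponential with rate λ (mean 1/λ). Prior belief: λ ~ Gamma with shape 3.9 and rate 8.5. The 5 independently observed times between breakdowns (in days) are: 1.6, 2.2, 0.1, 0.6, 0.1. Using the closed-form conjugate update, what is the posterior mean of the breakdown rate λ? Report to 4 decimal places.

0.6794

With a Gamma(shape α, rate β) prior on the exponential rate λ, the posterior after n observations with total T = Σxᵢ is Gamma(α+n, β+T).
Sum of observations T = 4.6 days; n = 5.
Posterior: Gamma(3.9+5, 8.5+4.6) = Gamma(8.9, 13.1).
Posterior mean of λ = α/β = 8.9/13.1 = 0.6794.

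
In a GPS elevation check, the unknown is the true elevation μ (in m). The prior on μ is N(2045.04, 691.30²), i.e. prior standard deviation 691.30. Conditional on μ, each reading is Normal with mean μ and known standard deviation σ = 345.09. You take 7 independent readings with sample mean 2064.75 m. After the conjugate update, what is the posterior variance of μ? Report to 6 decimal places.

16427.642045

For Normal data with known variance σ², a Normal(μ₀, σ₀²) prior on μ is conjugate. Posterior precision = 1/σ₀² + n/σ²; posterior mean is the precision-weighted average of μ₀ and x̄.
σ₀² = 691.30² = 477895.69, σ² = 345.09² = 119087.1081; σ² + n·σ₀² = 119087.1081 + 7·477895.69 = 3464356.9381.
Posterior precision = 1/σ₀² + n/σ² = 1/477895.69 + 7/119087.1081 = (σ² + n·σ₀²)/(σ₀²σ²) = 3464356.9381/(477895.69·119087.1081); posterior variance σₙ² = σ₀²σ²/(σ² + n·σ₀²) = 477895.69·119087.1081/3464356.9381 = 16427.642045.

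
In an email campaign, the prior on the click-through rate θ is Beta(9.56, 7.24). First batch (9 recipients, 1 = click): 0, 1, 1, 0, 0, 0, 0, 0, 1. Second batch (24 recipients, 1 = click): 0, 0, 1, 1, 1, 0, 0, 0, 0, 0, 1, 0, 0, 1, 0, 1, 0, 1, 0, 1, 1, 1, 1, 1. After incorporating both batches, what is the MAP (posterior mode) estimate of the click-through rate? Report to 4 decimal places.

The Beta prior is conjugate to a Binomial/Bernoulli likelihood; the update adds successes to α and failures to β.
After batch 1: Beta(9.56+3, 7.24+6) = Beta(12.56, 13.24).
After batch 2: Beta(12.56+12, 13.24+12) = Beta(24.56, 25.24).
Mode of Beta(a,b) for a,b>1 is (a−1)/(a+b−2) = 23.56/47.80 = 0.4929.

0.4929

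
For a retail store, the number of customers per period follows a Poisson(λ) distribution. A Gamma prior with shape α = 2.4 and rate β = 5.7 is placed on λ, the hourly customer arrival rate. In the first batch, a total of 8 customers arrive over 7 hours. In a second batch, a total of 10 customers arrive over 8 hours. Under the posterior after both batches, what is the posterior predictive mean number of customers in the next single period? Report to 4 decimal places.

0.9855

With a Gamma(shape α, rate β) prior, the Poisson likelihood is conjugate: the posterior is Gamma(α + ΣXᵢ, β + n).
After batch 1: Gamma(α+S, β+n) = Gamma(2.4+8, 5.7+7) = Gamma(10.4, 12.7).
After batch 2: Gamma(α+S, β+n) = Gamma(10.4+10, 12.7+8) = Gamma(20.4, 20.7).
The predictive distribution for one future period is NegBinom with mean α/β = 0.9855.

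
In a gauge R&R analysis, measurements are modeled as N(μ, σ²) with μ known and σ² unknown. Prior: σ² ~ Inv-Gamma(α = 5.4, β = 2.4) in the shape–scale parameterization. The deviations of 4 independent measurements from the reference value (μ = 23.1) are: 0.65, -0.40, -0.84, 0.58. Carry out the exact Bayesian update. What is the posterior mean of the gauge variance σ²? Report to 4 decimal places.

0.5019

With known mean μ and an Inverse-Gamma(α, β) prior on σ², the Normal likelihood is conjugate: posterior is Inv-Gamma(α + n/2, β + Σ(xᵢ−μ)²/2).
Σ(xᵢ−μ)² = (0.65)² + (-0.40)² + (-0.84)² + (0.58)² = 1.6245.
Posterior: Inv-Gamma(5.4 + 4/2, 2.4 + 1.6245/2) = Inv-Gamma(7.40, 3.21225).
E[σ²|data] = β/(α−1) = 3.21225/6.40 = 0.5019.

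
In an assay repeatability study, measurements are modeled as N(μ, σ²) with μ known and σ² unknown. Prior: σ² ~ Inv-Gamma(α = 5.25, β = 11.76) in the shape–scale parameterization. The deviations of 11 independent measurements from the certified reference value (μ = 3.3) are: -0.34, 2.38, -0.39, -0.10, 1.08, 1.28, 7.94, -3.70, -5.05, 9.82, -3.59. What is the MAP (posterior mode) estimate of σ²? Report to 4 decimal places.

With known mean μ and an Inverse-Gamma(α, β) prior on σ², the Normal likelihood is conjugate: posterior is Inv-Gamma(α + n/2, β + Σ(xᵢ−μ)²/2).
Σ(xᵢ−μ)² = (-0.34)² + (2.38)² + (-0.39)² + (-0.10)² + (1.08)² + (1.28)² + (7.94)² + (-3.70)² + (-5.05)² + (9.82)² + (-3.59)² = 220.3035.
Posterior: Inv-Gamma(5.25 + 11/2, 11.76 + 220.3035/2) = Inv-Gamma(10.75, 121.91175).
Mode = β/(α+1) = 121.91175/11.75 = 10.3755.

10.3755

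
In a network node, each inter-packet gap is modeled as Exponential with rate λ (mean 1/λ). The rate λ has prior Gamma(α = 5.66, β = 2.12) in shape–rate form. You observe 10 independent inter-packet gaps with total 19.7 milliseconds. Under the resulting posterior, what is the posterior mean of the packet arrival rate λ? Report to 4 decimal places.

0.7177

With a Gamma(shape α, rate β) prior on the exponential rate λ, the posterior after n observations with total T = Σxᵢ is Gamma(α+n, β+T).
Posterior: Gamma(5.66+10, 2.12+19.7) = Gamma(15.66, 21.82).
Posterior mean of λ = α/β = 15.66/21.82 = 0.7177.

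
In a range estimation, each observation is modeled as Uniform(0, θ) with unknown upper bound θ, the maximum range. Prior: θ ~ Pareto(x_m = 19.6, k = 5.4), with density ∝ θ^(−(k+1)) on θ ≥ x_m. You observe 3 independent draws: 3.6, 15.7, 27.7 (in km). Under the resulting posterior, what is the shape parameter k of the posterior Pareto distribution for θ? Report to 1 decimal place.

A Pareto(scale x_m, shape k) prior on the upper bound θ of Uniform(0, θ) is conjugate: posterior is Pareto(max(x_m, max xᵢ), k + n).
Sample maximum = 27.7; prior scale x_m = 19.6 → posterior scale = max = 27.7.
Posterior shape = 5.4 + 3 = 8.4.
Posterior shape k = 8.4.

8.4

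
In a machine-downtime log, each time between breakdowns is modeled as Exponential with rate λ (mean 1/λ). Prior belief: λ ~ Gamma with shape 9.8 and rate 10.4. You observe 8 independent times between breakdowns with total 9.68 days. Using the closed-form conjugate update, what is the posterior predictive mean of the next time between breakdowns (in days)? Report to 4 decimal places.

With a Gamma(shape α, rate β) prior on the exponential rate λ, the posterior after n observations with total T = Σxᵢ is Gamma(α+n, β+T).
Posterior: Gamma(9.8+8, 10.4+9.68) = Gamma(17.8, 20.08).
The predictive distribution for the next observation is Lomax; its mean is β/(α−1) = 20.08/16.8 = 1.1952.

1.1952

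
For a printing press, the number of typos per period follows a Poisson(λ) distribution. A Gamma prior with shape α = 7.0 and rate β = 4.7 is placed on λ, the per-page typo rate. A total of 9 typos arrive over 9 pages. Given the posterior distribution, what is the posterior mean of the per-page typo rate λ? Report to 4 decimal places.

With a Gamma(shape α, rate β) prior, the Poisson likelihood is conjugate: the posterior is Gamma(α + ΣXᵢ, β + n).
Posterior: Gamma(α+S, β+n) = Gamma(7.0+9, 4.7+9) = Gamma(16.0, 13.7).
Posterior mean = α/β = 16.0/13.7 = 1.1679.

1.1679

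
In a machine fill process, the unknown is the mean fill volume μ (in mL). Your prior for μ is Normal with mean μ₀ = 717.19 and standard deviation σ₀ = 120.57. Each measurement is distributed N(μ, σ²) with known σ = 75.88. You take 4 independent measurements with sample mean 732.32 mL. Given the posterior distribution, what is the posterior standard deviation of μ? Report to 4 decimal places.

36.1905

For Normal data with known variance σ², a Normal(μ₀, σ₀²) prior on μ is conjugate. Posterior precision = 1/σ₀² + n/σ²; posterior mean is the precision-weighted average of μ₀ and x̄.
σ₀² = 120.57² = 14537.1249, σ² = 75.88² = 5757.7744; σ² + n·σ₀² = 5757.7744 + 4·14537.1249 = 63906.274.
Posterior precision = 1/σ₀² + n/σ² = 1/14537.1249 + 4/5757.7744 = (σ² + n·σ₀²)/(σ₀²σ²) = 63906.274/(14537.1249·5757.7744); posterior variance σₙ² = σ₀²σ²/(σ² + n·σ₀²) = 14537.1249·5757.7744/63906.274 = 1309.753806.
Posterior SD = √σₙ² = √(14537.1249·5757.7744/63906.274) = 36.1905.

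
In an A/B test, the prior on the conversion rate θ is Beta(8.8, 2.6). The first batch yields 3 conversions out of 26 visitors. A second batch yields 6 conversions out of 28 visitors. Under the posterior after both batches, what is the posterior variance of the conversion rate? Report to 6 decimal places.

0.002983

The Beta prior is conjugate to a Binomial/Bernoulli likelihood; the update adds successes to α and failures to β.
After batch 1: Beta(8.8+3, 2.6+23) = Beta(11.8, 25.6).
After batch 2: Beta(11.8+6, 25.6+22) = Beta(17.8, 47.6).
Var = αβ/((α+β)²(α+β+1)) = 17.8·47.6/(65.4²·66.4) = 0.002983.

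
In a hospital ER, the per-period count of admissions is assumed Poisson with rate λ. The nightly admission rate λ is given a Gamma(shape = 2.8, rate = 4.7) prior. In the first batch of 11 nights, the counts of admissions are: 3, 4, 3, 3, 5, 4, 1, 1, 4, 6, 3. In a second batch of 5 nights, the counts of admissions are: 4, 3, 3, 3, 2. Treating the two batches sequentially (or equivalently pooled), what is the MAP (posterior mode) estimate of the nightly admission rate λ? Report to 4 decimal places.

With a Gamma(shape α, rate β) prior, the Poisson likelihood is conjugate: the posterior is Gamma(α + ΣXᵢ, β + n).
Batch 1: sum of counts S = 37 over n = 11 nights.
After batch 1: Gamma(α+S, β+n) = Gamma(2.8+37, 4.7+11) = Gamma(39.8, 15.7).
Batch 2: sum of counts S = 15 over n = 5 nights.
After batch 2: Gamma(α+S, β+n) = Gamma(39.8+15, 15.7+5) = Gamma(54.8, 20.7).
Mode of Gamma(α,β) for α≥1 is (α−1)/β = 53.8/20.7 = 2.5990.

2.5990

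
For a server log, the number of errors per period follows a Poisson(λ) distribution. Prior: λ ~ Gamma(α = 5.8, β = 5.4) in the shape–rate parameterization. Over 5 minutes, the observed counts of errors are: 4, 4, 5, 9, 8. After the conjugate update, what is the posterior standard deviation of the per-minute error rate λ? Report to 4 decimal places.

0.5753

With a Gamma(shape α, rate β) prior, the Poisson likelihood is conjugate: the posterior is Gamma(α + ΣXᵢ, β + n).
Sum of counts S = 30 over n = 5 minutes.
Posterior: Gamma(α+S, β+n) = Gamma(5.8+30, 5.4+5) = Gamma(35.8, 10.4).
SD = √α/β = √35.8/10.4 = 0.5753.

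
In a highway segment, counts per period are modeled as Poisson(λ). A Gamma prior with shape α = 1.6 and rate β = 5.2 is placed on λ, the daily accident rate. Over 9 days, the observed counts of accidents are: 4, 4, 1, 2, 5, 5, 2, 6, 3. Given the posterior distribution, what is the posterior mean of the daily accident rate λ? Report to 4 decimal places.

With a Gamma(shape α, rate β) prior, the Poisson likelihood is conjugate: the posterior is Gamma(α + ΣXᵢ, β + n).
Sum of counts S = 32 over n = 9 days.
Posterior: Gamma(α+S, β+n) = Gamma(1.6+32, 5.2+9) = Gamma(33.6, 14.2).
Posterior mean = α/β = 33.6/14.2 = 2.3662.

2.3662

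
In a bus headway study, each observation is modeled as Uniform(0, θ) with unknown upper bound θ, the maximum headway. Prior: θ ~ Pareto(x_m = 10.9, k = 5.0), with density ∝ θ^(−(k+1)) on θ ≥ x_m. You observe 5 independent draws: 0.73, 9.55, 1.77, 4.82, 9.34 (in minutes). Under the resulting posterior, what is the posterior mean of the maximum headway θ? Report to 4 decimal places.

A Pareto(scale x_m, shape k) prior on the upper bound θ of Uniform(0, θ) is conjugate: posterior is Pareto(max(x_m, max xᵢ), k + n).
Sample maximum = 9.55; prior scale x_m = 10.9 → posterior scale = max = 10.90.
Posterior shape = 5.0 + 5 = 10.0.
E[θ|data] = k·x_m/(k−1) = 10.0·10.90/9.0 = 12.1111.

12.1111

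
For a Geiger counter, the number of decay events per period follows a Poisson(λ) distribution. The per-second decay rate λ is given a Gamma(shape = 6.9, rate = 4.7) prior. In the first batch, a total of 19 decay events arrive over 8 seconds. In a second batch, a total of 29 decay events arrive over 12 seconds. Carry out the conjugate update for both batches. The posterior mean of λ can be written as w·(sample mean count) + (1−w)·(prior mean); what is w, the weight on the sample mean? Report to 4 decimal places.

0.8097

With a Gamma(shape α, rate β) prior, the Poisson likelihood is conjugate: the posterior is Gamma(α + ΣXᵢ, β + n).
Total number of seconds: n = 8 + 12 = 20.
Posterior mean = (α₀+S)/(β₀+n) = [n/(β₀+n)]·(S/n) + [β₀/(β₀+n)]·(α₀/β₀), so only n and β₀ enter the weight.
Weight on data w = n/(β₀+n) = 20/(4.7+20) = 20/24.7 = 0.8097.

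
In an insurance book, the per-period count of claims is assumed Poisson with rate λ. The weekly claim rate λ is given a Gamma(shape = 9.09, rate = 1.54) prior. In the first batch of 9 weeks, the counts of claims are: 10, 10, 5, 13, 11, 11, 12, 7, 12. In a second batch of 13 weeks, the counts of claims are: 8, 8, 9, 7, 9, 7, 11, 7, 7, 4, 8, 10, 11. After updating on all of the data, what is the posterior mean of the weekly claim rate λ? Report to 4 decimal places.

8.7549

With a Gamma(shape α, rate β) prior, the Poisson likelihood is conjugate: the posterior is Gamma(α + ΣXᵢ, β + n).
Batch 1: sum of counts S = 91 over n = 9 weeks.
After batch 1: Gamma(α+S, β+n) = Gamma(9.09+91, 1.54+9) = Gamma(100.09, 10.54).
Batch 2: sum of counts S = 106 over n = 13 weeks.
After batch 2: Gamma(α+S, β+n) = Gamma(100.09+106, 10.54+13) = Gamma(206.09, 23.54).
Posterior mean = α/β = 206.09/23.54 = 8.7549.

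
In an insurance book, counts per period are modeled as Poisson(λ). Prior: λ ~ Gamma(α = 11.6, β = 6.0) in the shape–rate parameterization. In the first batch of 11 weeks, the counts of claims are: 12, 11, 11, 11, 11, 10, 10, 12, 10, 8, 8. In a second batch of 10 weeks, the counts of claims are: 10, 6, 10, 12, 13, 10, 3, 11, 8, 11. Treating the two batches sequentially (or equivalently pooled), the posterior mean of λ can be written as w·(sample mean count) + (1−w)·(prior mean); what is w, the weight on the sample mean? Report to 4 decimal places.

0.7778

With a Gamma(shape α, rate β) prior, the Poisson likelihood is conjugate: the posterior is Gamma(α + ΣXᵢ, β + n).
Total number of weeks: n = 11 + 10 = 21.
Posterior mean = (α₀+S)/(β₀+n) = [n/(β₀+n)]·(S/n) + [β₀/(β₀+n)]·(α₀/β₀), so only n and β₀ enter the weight.
Weight on data w = n/(β₀+n) = 21/(6.0+21) = 21/27.0 = 0.7778.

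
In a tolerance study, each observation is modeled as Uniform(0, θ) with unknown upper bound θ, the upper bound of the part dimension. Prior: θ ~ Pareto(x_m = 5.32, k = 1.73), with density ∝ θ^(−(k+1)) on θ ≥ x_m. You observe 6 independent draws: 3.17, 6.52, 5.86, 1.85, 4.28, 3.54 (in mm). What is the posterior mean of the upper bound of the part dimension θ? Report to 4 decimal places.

7.4888

A Pareto(scale x_m, shape k) prior on the upper bound θ of Uniform(0, θ) is conjugate: posterior is Pareto(max(x_m, max xᵢ), k + n).
Sample maximum = 6.52; prior scale x_m = 5.32 → posterior scale = max = 6.52.
Posterior shape = 1.73 + 6 = 7.73.
E[θ|data] = k·x_m/(k−1) = 7.73·6.52/6.73 = 7.4888.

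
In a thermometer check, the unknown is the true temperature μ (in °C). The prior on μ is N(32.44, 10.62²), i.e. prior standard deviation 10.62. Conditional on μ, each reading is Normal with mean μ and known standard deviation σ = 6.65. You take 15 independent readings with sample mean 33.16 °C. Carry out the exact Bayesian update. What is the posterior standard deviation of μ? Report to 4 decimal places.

For Normal data with known variance σ², a Normal(μ₀, σ₀²) prior on μ is conjugate. Posterior precision = 1/σ₀² + n/σ²; posterior mean is the precision-weighted average of μ₀ and x̄.
σ₀² = 10.62² = 112.7844, σ² = 6.65² = 44.2225; σ² + n·σ₀² = 44.2225 + 15·112.7844 = 1735.9885.
Posterior precision = 1/σ₀² + n/σ² = 1/112.7844 + 15/44.2225 = (σ² + n·σ₀²)/(σ₀²σ²) = 1735.9885/(112.7844·44.2225); posterior variance σₙ² = σ₀²σ²/(σ² + n·σ₀²) = 112.7844·44.2225/1735.9885 = 2.873065.
Posterior SD = √σₙ² = √(112.7844·44.2225/1735.9885) = 1.6950.

1.6950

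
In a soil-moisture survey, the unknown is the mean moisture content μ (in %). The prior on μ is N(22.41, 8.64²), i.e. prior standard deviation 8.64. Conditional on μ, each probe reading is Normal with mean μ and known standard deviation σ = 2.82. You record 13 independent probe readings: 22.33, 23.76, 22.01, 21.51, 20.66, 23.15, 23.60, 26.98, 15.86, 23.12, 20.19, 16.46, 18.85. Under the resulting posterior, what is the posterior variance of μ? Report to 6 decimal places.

0.606751

For Normal data with known variance σ², a Normal(μ₀, σ₀²) prior on μ is conjugate. Posterior precision = 1/σ₀² + n/σ²; posterior mean is the precision-weighted average of μ₀ and x̄.
σ₀² = 8.64² = 74.6496, σ² = 2.82² = 7.9524; σ² + n·σ₀² = 7.9524 + 13·74.6496 = 978.3972.
Posterior precision = 1/σ₀² + n/σ² = 1/74.6496 + 13/7.9524 = (σ² + n·σ₀²)/(σ₀²σ²) = 978.3972/(74.6496·7.9524); posterior variance σₙ² = σ₀²σ²/(σ² + n·σ₀²) = 74.6496·7.9524/978.3972 = 0.606751.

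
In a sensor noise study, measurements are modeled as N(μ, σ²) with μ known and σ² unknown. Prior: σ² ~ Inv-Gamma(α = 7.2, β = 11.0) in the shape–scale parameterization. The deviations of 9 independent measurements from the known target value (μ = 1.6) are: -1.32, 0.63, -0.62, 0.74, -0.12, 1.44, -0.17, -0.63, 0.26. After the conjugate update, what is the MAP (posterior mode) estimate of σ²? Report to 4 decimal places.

With known mean μ and an Inverse-Gamma(α, β) prior on σ², the Normal likelihood is conjugate: posterior is Inv-Gamma(α + n/2, β + Σ(xᵢ−μ)²/2).
Σ(xᵢ−μ)² = (-1.32)² + (0.63)² + (-0.62)² + (0.74)² + (-0.12)² + (1.44)² + (-0.17)² + (-0.63)² + (0.26)² = 5.6527.
Posterior: Inv-Gamma(7.2 + 9/2, 11.0 + 5.6527/2) = Inv-Gamma(11.70, 13.82635).
Mode = β/(α+1) = 13.82635/12.70 = 1.0887.

1.0887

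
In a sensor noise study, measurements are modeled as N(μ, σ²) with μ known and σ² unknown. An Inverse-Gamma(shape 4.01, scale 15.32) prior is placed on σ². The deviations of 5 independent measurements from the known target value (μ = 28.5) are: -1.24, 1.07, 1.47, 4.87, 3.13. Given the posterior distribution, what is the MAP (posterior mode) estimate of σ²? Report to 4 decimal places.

4.5937

With known mean μ and an Inverse-Gamma(α, β) prior on σ², the Normal likelihood is conjugate: posterior is Inv-Gamma(α + n/2, β + Σ(xᵢ−μ)²/2).
Σ(xᵢ−μ)² = (-1.24)² + (1.07)² + (1.47)² + (4.87)² + (3.13)² = 38.3572.
Posterior: Inv-Gamma(4.01 + 5/2, 15.32 + 38.3572/2) = Inv-Gamma(6.51, 34.49860).
Mode = β/(α+1) = 34.49860/7.51 = 4.5937.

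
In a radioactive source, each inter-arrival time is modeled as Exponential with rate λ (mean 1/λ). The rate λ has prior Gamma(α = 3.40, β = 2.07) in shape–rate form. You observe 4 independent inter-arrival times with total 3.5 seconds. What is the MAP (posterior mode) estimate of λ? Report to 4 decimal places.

1.1490

With a Gamma(shape α, rate β) prior on the exponential rate λ, the posterior after n observations with total T = Σxᵢ is Gamma(α+n, β+T).
Posterior: Gamma(3.40+4, 2.07+3.5) = Gamma(7.40, 5.57).
Mode = (α−1)/β = 1.1490.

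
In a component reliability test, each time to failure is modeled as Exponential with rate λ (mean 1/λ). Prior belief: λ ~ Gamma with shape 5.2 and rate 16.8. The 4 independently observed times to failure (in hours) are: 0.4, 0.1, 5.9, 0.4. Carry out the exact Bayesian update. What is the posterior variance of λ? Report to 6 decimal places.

With a Gamma(shape α, rate β) prior on the exponential rate λ, the posterior after n observations with total T = Σxᵢ is Gamma(α+n, β+T).
Sum of observations T = 6.8 hours; n = 4.
Posterior: Gamma(5.2+4, 16.8+6.8) = Gamma(9.2, 23.6).
Var = α/β² = 0.016518.

0.016518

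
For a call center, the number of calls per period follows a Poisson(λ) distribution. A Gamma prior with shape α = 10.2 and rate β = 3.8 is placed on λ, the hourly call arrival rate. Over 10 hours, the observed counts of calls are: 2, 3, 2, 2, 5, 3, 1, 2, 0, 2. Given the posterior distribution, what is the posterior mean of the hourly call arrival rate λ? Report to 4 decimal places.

2.3333

With a Gamma(shape α, rate β) prior, the Poisson likelihood is conjugate: the posterior is Gamma(α + ΣXᵢ, β + n).
Sum of counts S = 22 over n = 10 hours.
Posterior: Gamma(α+S, β+n) = Gamma(10.2+22, 3.8+10) = Gamma(32.2, 13.8).
Posterior mean = α/β = 32.2/13.8 = 2.3333.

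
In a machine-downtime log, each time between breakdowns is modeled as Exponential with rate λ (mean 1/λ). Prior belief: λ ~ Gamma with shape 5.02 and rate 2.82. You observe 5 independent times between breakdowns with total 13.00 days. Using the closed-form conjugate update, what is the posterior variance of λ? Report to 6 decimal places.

With a Gamma(shape α, rate β) prior on the exponential rate λ, the posterior after n observations with total T = Σxᵢ is Gamma(α+n, β+T).
Posterior: Gamma(5.02+5, 2.82+13.00) = Gamma(10.02, 15.82).
Var = α/β² = 0.040036.

0.040036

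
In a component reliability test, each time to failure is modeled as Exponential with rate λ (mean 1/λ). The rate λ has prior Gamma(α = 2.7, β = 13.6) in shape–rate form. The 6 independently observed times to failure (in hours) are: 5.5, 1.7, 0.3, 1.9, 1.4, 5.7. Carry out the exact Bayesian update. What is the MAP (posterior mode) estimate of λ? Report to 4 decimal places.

0.2558

With a Gamma(shape α, rate β) prior on the exponential rate λ, the posterior after n observations with total T = Σxᵢ is Gamma(α+n, β+T).
Sum of observations T = 16.5 hours; n = 6.
Posterior: Gamma(2.7+6, 13.6+16.5) = Gamma(8.7, 30.1).
Mode = (α−1)/β = 0.2558.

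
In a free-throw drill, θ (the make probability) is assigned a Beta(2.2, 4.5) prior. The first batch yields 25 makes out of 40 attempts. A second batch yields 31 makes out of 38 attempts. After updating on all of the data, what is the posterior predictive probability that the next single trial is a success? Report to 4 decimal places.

0.6871

The Beta prior is conjugate to a Binomial/Bernoulli likelihood; the update adds successes to α and failures to β.
After batch 1: Beta(2.2+25, 4.5+15) = Beta(27.2, 19.5).
After batch 2: Beta(27.2+31, 19.5+7) = Beta(58.2, 26.5).
For a single future Bernoulli trial, P(success | data) = α/(α+β) = 0.6871.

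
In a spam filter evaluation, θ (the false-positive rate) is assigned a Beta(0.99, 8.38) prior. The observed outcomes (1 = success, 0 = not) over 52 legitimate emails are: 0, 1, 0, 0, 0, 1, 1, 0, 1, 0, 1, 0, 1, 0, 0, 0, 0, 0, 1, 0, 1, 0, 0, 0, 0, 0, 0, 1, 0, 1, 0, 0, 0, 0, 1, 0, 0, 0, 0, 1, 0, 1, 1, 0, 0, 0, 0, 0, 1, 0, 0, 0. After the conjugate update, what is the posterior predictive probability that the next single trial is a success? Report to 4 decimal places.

The Beta prior is conjugate to a Binomial/Bernoulli likelihood; the update adds successes to α and failures to β.
Posterior: Beta(α+k, β+n−k) = Beta(0.99+15, 8.38+37) = Beta(15.99, 45.38).
For a single future Bernoulli trial, P(success | data) = α/(α+β) = 0.2606.

0.2606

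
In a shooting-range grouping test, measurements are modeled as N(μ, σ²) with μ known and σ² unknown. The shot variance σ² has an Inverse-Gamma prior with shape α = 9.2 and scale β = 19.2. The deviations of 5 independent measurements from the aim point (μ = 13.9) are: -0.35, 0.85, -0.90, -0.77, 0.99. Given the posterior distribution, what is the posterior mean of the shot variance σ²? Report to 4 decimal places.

1.9452

With known mean μ and an Inverse-Gamma(α, β) prior on σ², the Normal likelihood is conjugate: posterior is Inv-Gamma(α + n/2, β + Σ(xᵢ−μ)²/2).
Σ(xᵢ−μ)² = (-0.35)² + (0.85)² + (-0.90)² + (-0.77)² + (0.99)² = 3.2280.
Posterior: Inv-Gamma(9.2 + 5/2, 19.2 + 3.2280/2) = Inv-Gamma(11.70, 20.81400).
E[σ²|data] = β/(α−1) = 20.81400/10.70 = 1.9452.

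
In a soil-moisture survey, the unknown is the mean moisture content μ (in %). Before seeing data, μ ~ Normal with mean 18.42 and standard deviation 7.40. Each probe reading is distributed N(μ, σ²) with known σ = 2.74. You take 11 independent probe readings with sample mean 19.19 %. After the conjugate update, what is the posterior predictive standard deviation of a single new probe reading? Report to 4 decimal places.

2.8604

For Normal data with known variance σ², a Normal(μ₀, σ₀²) prior on μ is conjugate. Posterior precision = 1/σ₀² + n/σ²; posterior mean is the precision-weighted average of μ₀ and x̄.
σ₀² = 7.40² = 54.76, σ² = 2.74² = 7.5076; σ² + n·σ₀² = 7.5076 + 11·54.76 = 609.8676.
Posterior precision = 1/σ₀² + n/σ² = 1/54.76 + 11/7.5076 = (σ² + n·σ₀²)/(σ₀²σ²) = 609.8676/(54.76·7.5076); posterior variance σₙ² = σ₀²σ²/(σ² + n·σ₀²) = 54.76·7.5076/609.8676 = 0.674107.
Predictive variance for one new observation = σₙ² + σ² = 54.76·7.5076/609.8676 + 7.5076 = σ²·(σ₀² + 609.8676)/609.8676 = 7.5076·664.6276/609.8676 = 8.181707; SD = √(7.5076·664.6276/609.8676) = 2.8604.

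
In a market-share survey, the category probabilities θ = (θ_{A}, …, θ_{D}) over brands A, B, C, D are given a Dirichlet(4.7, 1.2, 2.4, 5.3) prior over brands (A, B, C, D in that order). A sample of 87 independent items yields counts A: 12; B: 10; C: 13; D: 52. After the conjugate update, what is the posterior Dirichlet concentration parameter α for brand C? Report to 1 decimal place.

15.4

The Dirichlet prior is conjugate to the Multinomial likelihood: each posterior αⱼ = prior αⱼ + observed count nⱼ.
Posterior concentration: (16.7, 11.2, 15.4, 57.3), total = 100.6.
α_{C} = 2.4 + 13 = 15.4.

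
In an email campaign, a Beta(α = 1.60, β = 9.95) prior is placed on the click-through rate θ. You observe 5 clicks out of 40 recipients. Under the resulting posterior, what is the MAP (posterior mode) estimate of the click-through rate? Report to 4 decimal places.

0.1130

The Beta prior is conjugate to a Binomial/Bernoulli likelihood; the update adds successes to α and failures to β.
Posterior: Beta(α+k, β+n−k) = Beta(1.60+5, 9.95+35) = Beta(6.60, 44.95).
Mode of Beta(a,b) for a,b>1 is (a−1)/(a+b−2) = 5.60/49.55 = 0.1130.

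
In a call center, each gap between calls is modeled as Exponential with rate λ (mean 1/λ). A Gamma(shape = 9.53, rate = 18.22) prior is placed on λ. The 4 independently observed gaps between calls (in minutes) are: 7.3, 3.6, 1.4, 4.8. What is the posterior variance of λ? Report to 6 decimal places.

With a Gamma(shape α, rate β) prior on the exponential rate λ, the posterior after n observations with total T = Σxᵢ is Gamma(α+n, β+T).
Sum of observations T = 17.1 minutes; n = 4.
Posterior: Gamma(9.53+4, 18.22+17.1) = Gamma(13.53, 35.32).
Var = α/β² = 0.010846.

0.010846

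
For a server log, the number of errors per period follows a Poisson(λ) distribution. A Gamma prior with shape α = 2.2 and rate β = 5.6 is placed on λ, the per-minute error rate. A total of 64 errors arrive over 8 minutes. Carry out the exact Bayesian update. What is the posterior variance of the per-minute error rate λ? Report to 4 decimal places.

0.3579

With a Gamma(shape α, rate β) prior, the Poisson likelihood is conjugate: the posterior is Gamma(α + ΣXᵢ, β + n).
Posterior: Gamma(α+S, β+n) = Gamma(2.2+64, 5.6+8) = Gamma(66.2, 13.6).
Var = α/β² = 66.2/13.6² = 0.3579.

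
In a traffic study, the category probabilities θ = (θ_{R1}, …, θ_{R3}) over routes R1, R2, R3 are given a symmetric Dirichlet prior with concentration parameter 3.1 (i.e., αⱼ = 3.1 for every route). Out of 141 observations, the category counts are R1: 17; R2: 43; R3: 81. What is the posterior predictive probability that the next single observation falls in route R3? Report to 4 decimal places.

0.5595

The Dirichlet prior is conjugate to the Multinomial likelihood: each posterior αⱼ = prior αⱼ + observed count nⱼ.
Posterior concentration: (20.1, 46.1, 84.1), total = 150.3.
P(next = R3 | data) = α_{R3}/Σα = 0.5595.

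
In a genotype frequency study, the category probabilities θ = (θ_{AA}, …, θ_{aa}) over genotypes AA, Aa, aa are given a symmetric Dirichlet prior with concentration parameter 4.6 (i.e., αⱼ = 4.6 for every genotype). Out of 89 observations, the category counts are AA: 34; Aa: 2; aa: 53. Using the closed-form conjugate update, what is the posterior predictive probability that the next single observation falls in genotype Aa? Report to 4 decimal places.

The Dirichlet prior is conjugate to the Multinomial likelihood: each posterior αⱼ = prior αⱼ + observed count nⱼ.
Posterior concentration: (38.6, 6.6, 57.6), total = 102.8.
P(next = Aa | data) = α_{Aa}/Σα = 0.0642.

0.0642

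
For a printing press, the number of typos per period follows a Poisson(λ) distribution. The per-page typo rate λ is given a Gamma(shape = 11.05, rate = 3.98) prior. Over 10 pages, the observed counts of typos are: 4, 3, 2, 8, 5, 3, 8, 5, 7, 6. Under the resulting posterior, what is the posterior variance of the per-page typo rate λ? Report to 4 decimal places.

0.3175

With a Gamma(shape α, rate β) prior, the Poisson likelihood is conjugate: the posterior is Gamma(α + ΣXᵢ, β + n).
Sum of counts S = 51 over n = 10 pages.
Posterior: Gamma(α+S, β+n) = Gamma(11.05+51, 3.98+10) = Gamma(62.05, 13.98).
Var = α/β² = 62.05/13.98² = 0.3175.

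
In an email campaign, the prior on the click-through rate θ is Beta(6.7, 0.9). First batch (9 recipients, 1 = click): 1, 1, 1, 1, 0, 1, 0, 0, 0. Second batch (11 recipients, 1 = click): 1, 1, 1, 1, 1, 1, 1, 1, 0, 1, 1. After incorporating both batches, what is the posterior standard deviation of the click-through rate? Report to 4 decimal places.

0.0767

The Beta prior is conjugate to a Binomial/Bernoulli likelihood; the update adds successes to α and failures to β.
After batch 1: Beta(6.7+5, 0.9+4) = Beta(11.7, 4.9).
After batch 2: Beta(11.7+10, 4.9+1) = Beta(21.7, 5.9).
Var = αβ/((α+β)²(α+β+1)) = 21.7·5.9/(27.6²·28.6) = 0.00587662; SD = √0.00587662 = 0.0767.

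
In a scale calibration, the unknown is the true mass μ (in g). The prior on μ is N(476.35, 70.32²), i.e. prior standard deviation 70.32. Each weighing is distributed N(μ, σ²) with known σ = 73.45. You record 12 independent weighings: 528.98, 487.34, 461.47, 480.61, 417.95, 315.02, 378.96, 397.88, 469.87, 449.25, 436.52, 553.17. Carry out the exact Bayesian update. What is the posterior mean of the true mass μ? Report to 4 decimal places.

450.4406

For Normal data with known variance σ², a Normal(μ₀, σ₀²) prior on μ is conjugate. Posterior precision = 1/σ₀² + n/σ²; posterior mean is the precision-weighted average of μ₀ and x̄.
Σxᵢ = 528.98 + 487.34 + 461.47 + 480.61 + 417.95 + 315.02 + 378.96 + 397.88 + 469.87 + 449.25 + 436.52 + 553.17 = 5377.02, so n·x̄ = 5377.02.
σ₀² = 70.32² = 4944.9024, σ² = 73.45² = 5394.9025; σ² + n·σ₀² = 5394.9025 + 12·4944.9024 = 64733.7313.
Posterior mean = (μ₀/σ₀² + n·x̄/σ²)/(1/σ₀² + n/σ²) = (σ²·μ₀ + σ₀²·n·x̄)/(σ² + n·σ₀²) = (5394.9025·476.35 + 4944.9024·5377.02)/64733.7313 = 29158700.908723/64733.7313 = 450.4406.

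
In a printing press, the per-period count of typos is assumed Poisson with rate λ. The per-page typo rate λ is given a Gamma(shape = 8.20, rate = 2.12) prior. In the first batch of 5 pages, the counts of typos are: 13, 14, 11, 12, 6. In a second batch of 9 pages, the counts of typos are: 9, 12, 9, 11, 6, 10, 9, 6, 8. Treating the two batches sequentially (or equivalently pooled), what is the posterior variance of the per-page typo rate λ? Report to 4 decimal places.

0.5549

With a Gamma(shape α, rate β) prior, the Poisson likelihood is conjugate: the posterior is Gamma(α + ΣXᵢ, β + n).
Batch 1: sum of counts S = 56 over n = 5 pages.
After batch 1: Gamma(α+S, β+n) = Gamma(8.20+56, 2.12+5) = Gamma(64.20, 7.12).
Batch 2: sum of counts S = 80 over n = 9 pages.
After batch 2: Gamma(α+S, β+n) = Gamma(64.20+80, 7.12+9) = Gamma(144.20, 16.12).
Var = α/β² = 144.20/16.12² = 0.5549.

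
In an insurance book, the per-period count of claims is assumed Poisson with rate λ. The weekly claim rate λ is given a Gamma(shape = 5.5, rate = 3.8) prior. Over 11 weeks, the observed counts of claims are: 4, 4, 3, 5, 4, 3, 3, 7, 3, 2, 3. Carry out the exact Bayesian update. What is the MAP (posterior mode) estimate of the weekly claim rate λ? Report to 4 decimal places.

3.0743

With a Gamma(shape α, rate β) prior, the Poisson likelihood is conjugate: the posterior is Gamma(α + ΣXᵢ, β + n).
Sum of counts S = 41 over n = 11 weeks.
Posterior: Gamma(α+S, β+n) = Gamma(5.5+41, 3.8+11) = Gamma(46.5, 14.8).
Mode of Gamma(α,β) for α≥1 is (α−1)/β = 45.5/14.8 = 3.0743.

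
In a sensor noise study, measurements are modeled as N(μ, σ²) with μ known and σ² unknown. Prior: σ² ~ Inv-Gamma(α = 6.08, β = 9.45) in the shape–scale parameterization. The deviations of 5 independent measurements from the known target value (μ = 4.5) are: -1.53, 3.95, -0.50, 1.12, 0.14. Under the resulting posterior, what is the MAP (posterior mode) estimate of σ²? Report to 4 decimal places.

2.0025

With known mean μ and an Inverse-Gamma(α, β) prior on σ², the Normal likelihood is conjugate: posterior is Inv-Gamma(α + n/2, β + Σ(xᵢ−μ)²/2).
Σ(xᵢ−μ)² = (-1.53)² + (3.95)² + (-0.50)² + (1.12)² + (0.14)² = 19.4674.
Posterior: Inv-Gamma(6.08 + 5/2, 9.45 + 19.4674/2) = Inv-Gamma(8.58, 19.18370).
Mode = β/(α+1) = 19.18370/9.58 = 2.0025.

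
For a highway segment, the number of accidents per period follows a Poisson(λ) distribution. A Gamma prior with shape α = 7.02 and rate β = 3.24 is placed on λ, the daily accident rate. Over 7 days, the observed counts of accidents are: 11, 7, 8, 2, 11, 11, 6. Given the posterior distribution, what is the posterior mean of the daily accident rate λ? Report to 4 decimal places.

With a Gamma(shape α, rate β) prior, the Poisson likelihood is conjugate: the posterior is Gamma(α + ΣXᵢ, β + n).
Sum of counts S = 56 over n = 7 days.
Posterior: Gamma(α+S, β+n) = Gamma(7.02+56, 3.24+7) = Gamma(63.02, 10.24).
Posterior mean = α/β = 63.02/10.24 = 6.1543.

6.1543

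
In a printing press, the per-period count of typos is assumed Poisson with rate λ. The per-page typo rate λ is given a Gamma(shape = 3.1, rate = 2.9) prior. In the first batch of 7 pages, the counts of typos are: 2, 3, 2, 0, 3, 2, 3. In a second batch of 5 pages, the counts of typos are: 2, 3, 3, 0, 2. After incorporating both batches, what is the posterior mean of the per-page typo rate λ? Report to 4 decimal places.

With a Gamma(shape α, rate β) prior, the Poisson likelihood is conjugate: the posterior is Gamma(α + ΣXᵢ, β + n).
Batch 1: sum of counts S = 15 over n = 7 pages.
After batch 1: Gamma(α+S, β+n) = Gamma(3.1+15, 2.9+7) = Gamma(18.1, 9.9).
Batch 2: sum of counts S = 10 over n = 5 pages.
After batch 2: Gamma(α+S, β+n) = Gamma(18.1+10, 9.9+5) = Gamma(28.1, 14.9).
Posterior mean = α/β = 28.1/14.9 = 1.8859.

1.8859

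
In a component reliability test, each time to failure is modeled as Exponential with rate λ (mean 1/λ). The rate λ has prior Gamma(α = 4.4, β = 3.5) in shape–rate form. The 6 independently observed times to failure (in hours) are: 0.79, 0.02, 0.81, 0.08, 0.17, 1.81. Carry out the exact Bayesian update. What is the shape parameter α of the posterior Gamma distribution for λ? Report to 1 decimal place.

10.4

With a Gamma(shape α, rate β) prior on the exponential rate λ, the posterior after n observations with total T = Σxᵢ is Gamma(α+n, β+T).
Sum of observations T = 3.68 hours; n = 6.
Posterior: Gamma(4.4+6, 3.5+3.68) = Gamma(10.4, 7.18).
Posterior α = 10.4.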